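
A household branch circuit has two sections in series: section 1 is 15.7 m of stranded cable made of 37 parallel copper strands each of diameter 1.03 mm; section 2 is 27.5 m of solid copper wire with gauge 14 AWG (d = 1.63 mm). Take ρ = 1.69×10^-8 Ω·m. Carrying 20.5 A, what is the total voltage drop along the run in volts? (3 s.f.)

Section 1: A_strand = π(5.1500e-04)² = 8.332e-07 m²; R₁ = ρL/(N·A_s) = (1.69×10^-8)(15.7)/(37×8.332e-07) = 0.008606 Ω
Section 2: A = π(1.63/2 mm)² = π(8.1500e-04 m)² = 2.087e-06 m²
R₂ = (1.69×10^-8)(27.5)/(2.087e-06) = 0.2227 Ω
R = R₁ + R₂ = 0.2313 Ω
V = IR = 20.5 × 0.2313 = 4.74 V

4.74 V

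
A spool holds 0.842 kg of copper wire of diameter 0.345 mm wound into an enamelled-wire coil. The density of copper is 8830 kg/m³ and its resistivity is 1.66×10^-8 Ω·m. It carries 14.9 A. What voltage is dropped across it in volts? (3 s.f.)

A = π(d/2)² = π(1.7250e-04 m)² = 9.3482e-08 m²
L = m/(density·A) = 0.842/(8830×9.3482e-08) = 1020 m
R = ρL/A = (1.66×10^-8)(1020)/(9.3482e-08) = 181.1 Ω
V = IR = 14.9 × 181.1 = 2700 V

2700 V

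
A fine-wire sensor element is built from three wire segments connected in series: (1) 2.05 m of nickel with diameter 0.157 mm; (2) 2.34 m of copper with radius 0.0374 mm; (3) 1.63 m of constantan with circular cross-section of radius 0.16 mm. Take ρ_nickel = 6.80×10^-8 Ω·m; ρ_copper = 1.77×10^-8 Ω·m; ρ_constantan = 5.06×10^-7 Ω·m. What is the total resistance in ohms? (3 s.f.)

26.9 Ω

Seg 1: A = π(d/2)² = π(7.8500e-05 m)² = 1.936e-08 m²
R_1 = (6.80×10^-8)(2.05)/(1.936e-08) = 7.201 Ω
Seg 2: A = πr² = π(3.7400e-05 m)² = 4.394e-09 m²
R_2 = (1.77×10^-8)(2.34)/(4.394e-09) = 9.425 Ω
Seg 3: A = πr² = π(1.6000e-04 m)² = 8.042e-08 m²
R_3 = (5.06×10^-7)(1.63)/(8.042e-08) = 10.26 Ω
R_total = R_1 + R_2 + R_3 = 26.9 Ω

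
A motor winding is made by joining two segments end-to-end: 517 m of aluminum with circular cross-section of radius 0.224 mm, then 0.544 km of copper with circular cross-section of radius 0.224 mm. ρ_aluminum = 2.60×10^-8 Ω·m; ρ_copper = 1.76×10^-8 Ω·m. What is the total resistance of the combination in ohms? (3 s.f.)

146 Ω

Segment 1: A = πr² = π(2.2400e-04 m)² = 1.576e-07 m²
R₁ = ρL/A = (2.60×10^-8)(517)/(1.576e-07) = 85.27 Ω
R₂ = (1.76×10^-8)(544)/(1.576e-07) = 60.74 Ω
R = R₁ + R₂ = 146 Ω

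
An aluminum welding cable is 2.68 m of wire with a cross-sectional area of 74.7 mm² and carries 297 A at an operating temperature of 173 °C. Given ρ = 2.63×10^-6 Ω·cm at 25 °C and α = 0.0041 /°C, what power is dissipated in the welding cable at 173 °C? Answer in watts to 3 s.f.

ρ = 2.63×10^-6 Ω·cm = 2.63×10^-8 Ω·m
A = 74.7 mm² = 7.470e-05 m²
R₍25₎ = ρL/A = (2.63×10^-8)(2.68)/(7.470e-05) = 9.436×10^-4 Ω
R₍173₎ = R₍25₎(1 + αΔT) = 9.436×10^-4 × (1 + 0.0041×148) = 0.001516 Ω
P = I²R = (297)² × 0.001516 = 134 W

134 W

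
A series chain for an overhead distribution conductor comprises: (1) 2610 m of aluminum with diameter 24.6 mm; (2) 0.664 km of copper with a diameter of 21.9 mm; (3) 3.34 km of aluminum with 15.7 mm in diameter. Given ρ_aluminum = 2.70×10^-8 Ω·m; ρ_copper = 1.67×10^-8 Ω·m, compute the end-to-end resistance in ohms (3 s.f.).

0.644 Ω

Seg 1: A = π(d/2)² = π(1.2300e-02 m)² = 4.753e-04 m²
R_1 = (2.70×10^-8)(2610)/(4.753e-04) = 0.1483 Ω
Seg 2: A = π(d/2)² = π(1.0950e-02 m)² = 3.767e-04 m²
R_2 = (1.67×10^-8)(664)/(3.767e-04) = 0.02944 Ω
Seg 3: A = π(d/2)² = π(7.8500e-03 m)² = 1.936e-04 m²
R_3 = (2.70×10^-8)(3340)/(1.936e-04) = 0.4658 Ω
R_total = R_1 + R_2 + R_3 = 0.644 Ω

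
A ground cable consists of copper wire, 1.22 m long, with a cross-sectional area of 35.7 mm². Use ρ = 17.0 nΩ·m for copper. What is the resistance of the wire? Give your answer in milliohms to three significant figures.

ρ = 17.0 nΩ·m = 1.70×10^-8 Ω·m
A = 35.7 mm² = 3.570e-05 m²
R = ρL/A = (1.70×10^-8)(1.22 m)/(3.570e-05 m²) = 0.581 mΩ

0.581 mΩ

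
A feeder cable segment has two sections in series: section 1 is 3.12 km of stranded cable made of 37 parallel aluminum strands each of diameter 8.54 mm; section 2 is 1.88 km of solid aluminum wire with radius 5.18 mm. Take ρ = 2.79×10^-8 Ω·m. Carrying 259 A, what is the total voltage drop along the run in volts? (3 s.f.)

172 V

Section 1: A_strand = π(4.2700e-03)² = 5.728e-05 m²; R₁ = ρL/(N·A_s) = (2.79×10^-8)(3120)/(37×5.728e-05) = 0.04107 Ω
Section 2: A = πr² = π(5.1800e-03 m)² = 8.430e-05 m²
R₂ = (2.79×10^-8)(1880)/(8.430e-05) = 0.6222 Ω
R = R₁ + R₂ = 0.6633 Ω
V = IR = 259 × 0.6633 = 172 V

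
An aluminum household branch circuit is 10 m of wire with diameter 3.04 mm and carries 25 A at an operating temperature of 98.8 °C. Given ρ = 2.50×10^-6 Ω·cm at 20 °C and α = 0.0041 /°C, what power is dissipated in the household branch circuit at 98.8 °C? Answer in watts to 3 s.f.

28.5 W

ρ = 2.50×10^-6 Ω·cm = 2.50×10^-8 Ω·m
A = π(d/2)² = π(1.5200e-03 m)² = 7.258e-06 m²
R₍20₎ = ρL/A = (2.50×10^-8)(10)/(7.258e-06) = 0.03444 Ω
R₍98.8₎ = R₍20₎(1 + αΔT) = 0.03444 × (1 + 0.0041×78.8) = 0.04557 Ω
P = I²R = (25)² × 0.04557 = 28.5 W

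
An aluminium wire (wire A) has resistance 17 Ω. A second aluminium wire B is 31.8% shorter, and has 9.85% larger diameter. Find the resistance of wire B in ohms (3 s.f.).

9.61 Ω

R ∝ L/d², so R_B/R_A = (1 − 31.8/100) × (1 + 9.85/100)⁻²
= 0.682 × 0.8287 = 0.5652
R_B = 0.5652 × 17 = 9.61 Ω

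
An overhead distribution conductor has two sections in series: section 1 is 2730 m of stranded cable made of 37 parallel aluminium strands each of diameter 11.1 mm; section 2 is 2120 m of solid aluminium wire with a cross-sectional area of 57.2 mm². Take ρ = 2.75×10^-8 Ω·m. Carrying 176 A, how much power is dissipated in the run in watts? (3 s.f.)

32200 W

Section 1: A_strand = π(5.5500e-03)² = 9.677e-05 m²; R₁ = ρL/(N·A_s) = (2.75×10^-8)(2730)/(37×9.677e-05) = 0.02097 Ω
Section 2: A = 57.2 mm² = 5.720e-05 m²
R₂ = (2.75×10^-8)(2120)/(5.720e-05) = 1.019 Ω
R = R₁ + R₂ = 1.04 Ω
P = I²R = (176)² × 1.04 = 32200 W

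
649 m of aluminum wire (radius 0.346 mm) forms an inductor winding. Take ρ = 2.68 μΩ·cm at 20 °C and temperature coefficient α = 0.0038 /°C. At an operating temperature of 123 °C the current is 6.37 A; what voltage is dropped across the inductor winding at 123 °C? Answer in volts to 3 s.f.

ρ = 2.68 μΩ·cm = 2.68×10^-8 Ω·m
A = πr² = π(3.4600e-04 m)² = 3.761e-07 m²
R₍20₎ = ρL/A = (2.68×10^-8)(649)/(3.761e-07) = 46.25 Ω
R₍123₎ = R₍20₎(1 + αΔT) = 46.25 × (1 + 0.0038×103) = 64.35 Ω
V = IR = 6.37 × 64.35 = 410 V

410 V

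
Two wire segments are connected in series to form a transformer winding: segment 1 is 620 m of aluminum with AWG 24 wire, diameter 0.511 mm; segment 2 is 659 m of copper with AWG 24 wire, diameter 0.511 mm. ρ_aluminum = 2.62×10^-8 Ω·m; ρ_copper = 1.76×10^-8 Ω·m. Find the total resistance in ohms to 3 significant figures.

136 Ω

Segment 1: A = π(0.511/2 mm)² = π(2.5550e-04 m)² = 2.051e-07 m²
R₁ = ρL/A = (2.62×10^-8)(620)/(2.051e-07) = 79.21 Ω
R₂ = (1.76×10^-8)(659)/(2.051e-07) = 56.55 Ω
R = R₁ + R₂ = 136 Ω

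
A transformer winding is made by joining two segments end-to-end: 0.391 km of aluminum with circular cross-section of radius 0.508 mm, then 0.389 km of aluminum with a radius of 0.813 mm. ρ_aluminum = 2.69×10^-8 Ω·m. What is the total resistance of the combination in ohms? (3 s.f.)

18.0 Ω

Segment 1: A = πr² = π(5.0800e-04 m)² = 8.107e-07 m²
R₁ = ρL/A = (2.69×10^-8)(391)/(8.107e-07) = 12.97 Ω
Segment 2: A = πr² = π(8.1300e-04 m)² = 2.076e-06 m²
R₂ = (2.69×10^-8)(389)/(2.076e-06) = 5.039 Ω
R = R₁ + R₂ = 18.0 Ω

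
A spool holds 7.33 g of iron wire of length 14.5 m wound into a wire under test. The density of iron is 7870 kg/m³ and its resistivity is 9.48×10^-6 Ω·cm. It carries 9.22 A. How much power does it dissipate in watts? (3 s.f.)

ρ = 9.48×10^-6 Ω·cm = 9.48×10^-8 Ω·m
A = m/(density·L) = 0.00733/(7870×14.5) = 6.4233e-08 m²
R = ρL/A = (9.48×10^-8)(14.5)/(6.4233e-08) = 21.4 Ω
P = I²R = (9.22)² × 21.4 = 1820 W

1820 W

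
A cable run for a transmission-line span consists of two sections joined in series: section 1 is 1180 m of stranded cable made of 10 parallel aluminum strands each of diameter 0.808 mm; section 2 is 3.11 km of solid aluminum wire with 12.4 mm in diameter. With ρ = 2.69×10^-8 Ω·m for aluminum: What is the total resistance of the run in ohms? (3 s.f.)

Section 1: A_strand = π(4.0400e-04)² = 5.128e-07 m²; R₁ = ρL/(N·A_s) = (2.69×10^-8)(1180)/(10×5.128e-07) = 6.19 Ω
Section 2: A = π(d/2)² = π(6.2000e-03 m)² = 1.208e-04 m²
R₂ = (2.69×10^-8)(3110)/(1.208e-04) = 0.6928 Ω
R = R₁ + R₂ = 6.88 Ω

6.88 Ω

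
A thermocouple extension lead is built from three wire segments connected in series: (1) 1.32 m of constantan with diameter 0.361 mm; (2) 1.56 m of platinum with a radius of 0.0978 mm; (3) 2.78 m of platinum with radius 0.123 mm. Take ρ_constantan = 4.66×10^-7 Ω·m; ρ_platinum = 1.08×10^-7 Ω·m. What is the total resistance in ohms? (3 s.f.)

Seg 1: A = π(d/2)² = π(1.8050e-04 m)² = 1.024e-07 m²
R_1 = (4.66×10^-7)(1.32)/(1.024e-07) = 6.01 Ω
Seg 2: A = πr² = π(9.7800e-05 m)² = 3.005e-08 m²
R_2 = (1.08×10^-7)(1.56)/(3.005e-08) = 5.607 Ω
Seg 3: A = πr² = π(1.2300e-04 m)² = 4.753e-08 m²
R_3 = (1.08×10^-7)(2.78)/(4.753e-08) = 6.317 Ω
R_total = R_1 + R_2 + R_3 = 17.9 Ω

17.9 Ω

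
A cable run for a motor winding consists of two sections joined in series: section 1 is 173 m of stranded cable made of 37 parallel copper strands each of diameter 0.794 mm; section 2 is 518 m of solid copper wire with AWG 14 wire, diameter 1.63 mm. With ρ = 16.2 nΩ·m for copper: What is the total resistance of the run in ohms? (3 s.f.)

4.17 Ω

ρ = 16.2 nΩ·m = 1.62×10^-8 Ω·m
Section 1: A_strand = π(3.9700e-04)² = 4.951e-07 m²; R₁ = ρL/(N·A_s) = (1.62×10^-8)(173)/(37×4.951e-07) = 0.153 Ω
Section 2: A = π(1.63/2 mm)² = π(8.1500e-04 m)² = 2.087e-06 m²
R₂ = (1.62×10^-8)(518)/(2.087e-06) = 4.021 Ω
R = R₁ + R₂ = 4.17 Ω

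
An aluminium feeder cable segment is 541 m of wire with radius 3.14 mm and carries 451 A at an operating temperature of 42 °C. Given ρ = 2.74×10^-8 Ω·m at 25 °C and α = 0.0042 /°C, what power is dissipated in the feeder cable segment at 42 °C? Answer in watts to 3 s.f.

1.04×10^5 W

A = πr² = π(3.1400e-03 m)² = 3.097e-05 m²
R₍25₎ = ρL/A = (2.74×10^-8)(541)/(3.097e-05) = 0.4786 Ω
R₍42₎ = R₍25₎(1 + αΔT) = 0.4786 × (1 + 0.0042×17) = 0.5127 Ω
P = I²R = (451)² × 0.5127 = 1.04×10^5 W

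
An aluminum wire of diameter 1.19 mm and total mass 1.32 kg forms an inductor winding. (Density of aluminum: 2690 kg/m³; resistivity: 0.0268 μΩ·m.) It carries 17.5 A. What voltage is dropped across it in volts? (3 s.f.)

186 V

ρ = 0.0268 μΩ·m = 2.68×10^-8 Ω·m
A = π(d/2)² = π(5.9500e-04 m)² = 1.1122e-06 m²
L = m/(density·A) = 1.32/(2690×1.1122e-06) = 441.2 m
R = ρL/A = (2.68×10^-8)(441.2)/(1.1122e-06) = 10.63 Ω
V = IR = 17.5 × 10.63 = 186 V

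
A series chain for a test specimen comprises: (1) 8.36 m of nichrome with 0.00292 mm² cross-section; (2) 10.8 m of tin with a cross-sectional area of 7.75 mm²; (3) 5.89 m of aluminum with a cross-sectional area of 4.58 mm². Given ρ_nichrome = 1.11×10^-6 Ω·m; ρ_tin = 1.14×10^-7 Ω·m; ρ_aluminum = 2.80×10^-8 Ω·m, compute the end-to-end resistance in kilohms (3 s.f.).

Seg 1: A = 0.00292 mm² = 2.920e-09 m²
R_1 = (1.11×10^-6)(8.36)/(2.920e-09) = 3178 Ω
Seg 2: A = 7.75 mm² = 7.750e-06 m²
R_2 = (1.14×10^-7)(10.8)/(7.750e-06) = 0.1589 Ω
Seg 3: A = 4.58 mm² = 4.580e-06 m²
R_3 = (2.80×10^-8)(5.89)/(4.580e-06) = 0.03601 Ω
R_total = R_1 + R_2 + R_3 = 3.18 kΩ

3.18 kΩ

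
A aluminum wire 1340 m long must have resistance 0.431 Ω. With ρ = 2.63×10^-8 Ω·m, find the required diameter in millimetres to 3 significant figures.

10.2 mm

A = ρL/R = (2.63×10^-8)(1340)/(0.431) = 8.177e-05 m²
d = 2√(A/π) = 1.020e-02 m = 10.2 mm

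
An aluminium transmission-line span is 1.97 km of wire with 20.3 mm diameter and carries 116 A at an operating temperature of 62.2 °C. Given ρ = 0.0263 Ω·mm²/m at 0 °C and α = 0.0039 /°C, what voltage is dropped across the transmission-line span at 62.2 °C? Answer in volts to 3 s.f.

23.1 V

ρ = 0.0263 Ω·mm²/m = 2.63×10^-8 Ω·m
A = π(d/2)² = π(1.0150e-02 m)² = 3.237e-04 m²
R₍0₎ = ρL/A = (2.63×10^-8)(1970)/(3.237e-04) = 0.1601 Ω
R₍62.2₎ = R₍0₎(1 + αΔT) = 0.1601 × (1 + 0.0039×62.2) = 0.1989 Ω
V = IR = 116 × 0.1989 = 23.1 V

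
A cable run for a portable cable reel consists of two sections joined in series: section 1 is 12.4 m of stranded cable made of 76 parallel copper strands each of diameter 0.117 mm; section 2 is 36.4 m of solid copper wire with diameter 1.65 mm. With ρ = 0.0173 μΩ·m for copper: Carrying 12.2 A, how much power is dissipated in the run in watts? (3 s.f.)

82.9 W

ρ = 0.0173 μΩ·m = 1.73×10^-8 Ω·m
Section 1: A_strand = π(5.8500e-05)² = 1.075e-08 m²; R₁ = ρL/(N·A_s) = (1.73×10^-8)(12.4)/(76×1.075e-08) = 0.2625 Ω
Section 2: A = π(d/2)² = π(8.2500e-04 m)² = 2.138e-06 m²
R₂ = (1.73×10^-8)(36.4)/(2.138e-06) = 0.2945 Ω
R = R₁ + R₂ = 0.557 Ω
P = I²R = (12.2)² × 0.557 = 82.9 W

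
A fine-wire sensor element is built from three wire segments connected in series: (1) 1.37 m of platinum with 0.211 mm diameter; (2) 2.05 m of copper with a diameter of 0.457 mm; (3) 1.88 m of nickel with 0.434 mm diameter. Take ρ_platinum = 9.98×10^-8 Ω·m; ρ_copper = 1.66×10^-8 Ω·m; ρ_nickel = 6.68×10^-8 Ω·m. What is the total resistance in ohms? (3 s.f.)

Seg 1: A = π(d/2)² = π(1.0550e-04 m)² = 3.497e-08 m²
R_1 = (9.98×10^-8)(1.37)/(3.497e-08) = 3.91 Ω
Seg 2: A = π(d/2)² = π(2.2850e-04 m)² = 1.640e-07 m²
R_2 = (1.66×10^-8)(2.05)/(1.640e-07) = 0.2075 Ω
Seg 3: A = π(d/2)² = π(2.1700e-04 m)² = 1.479e-07 m²
R_3 = (6.68×10^-8)(1.88)/(1.479e-07) = 0.8489 Ω
R_total = R_1 + R_2 + R_3 = 4.97 Ω

4.97 Ω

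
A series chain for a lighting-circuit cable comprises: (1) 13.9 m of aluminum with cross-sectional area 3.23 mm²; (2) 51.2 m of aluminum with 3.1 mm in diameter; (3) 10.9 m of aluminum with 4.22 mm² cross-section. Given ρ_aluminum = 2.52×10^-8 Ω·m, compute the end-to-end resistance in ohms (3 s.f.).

Seg 1: A = 3.23 mm² = 3.230e-06 m²
R_1 = (2.52×10^-8)(13.9)/(3.230e-06) = 0.1084 Ω
Seg 2: A = π(d/2)² = π(1.5500e-03 m)² = 7.548e-06 m²
R_2 = (2.52×10^-8)(51.2)/(7.548e-06) = 0.1709 Ω
Seg 3: A = 4.22 mm² = 4.220e-06 m²
R_3 = (2.52×10^-8)(10.9)/(4.220e-06) = 0.06509 Ω
R_total = R_1 + R_2 + R_3 = 0.344 Ω

0.344 Ω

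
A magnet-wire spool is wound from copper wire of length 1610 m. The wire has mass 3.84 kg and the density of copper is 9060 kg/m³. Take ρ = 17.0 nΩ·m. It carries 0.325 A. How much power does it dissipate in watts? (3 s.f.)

11.0 W

ρ = 17.0 nΩ·m = 1.70×10^-8 Ω·m
A = m/(density·L) = 3.84/(9060×1610) = 2.6326e-07 m²
R = ρL/A = (1.70×10^-8)(1610)/(2.6326e-07) = 104 Ω
P = I²R = (0.325)² × 104 = 11.0 W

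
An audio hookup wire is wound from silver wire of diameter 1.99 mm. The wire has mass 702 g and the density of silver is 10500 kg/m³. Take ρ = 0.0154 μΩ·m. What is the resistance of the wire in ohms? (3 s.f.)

ρ = 0.0154 μΩ·m = 1.54×10^-8 Ω·m
A = π(d/2)² = π(9.9500e-04 m)² = 3.1103e-06 m²
L = m/(density·A) = 0.702/(10500×3.1103e-06) = 21.5 m
R = ρL/A = (1.54×10^-8)(21.5)/(3.1103e-06) = 0.106 Ω

0.106 Ω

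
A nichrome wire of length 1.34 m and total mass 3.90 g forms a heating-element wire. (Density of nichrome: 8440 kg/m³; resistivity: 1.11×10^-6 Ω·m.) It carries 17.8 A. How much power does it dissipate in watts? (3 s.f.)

1370 W

A = m/(density·L) = 0.0039/(8440×1.34) = 3.4484e-07 m²
R = ρL/A = (1.11×10^-6)(1.34)/(3.4484e-07) = 4.313 Ω
P = I²R = (17.8)² × 4.313 = 1370 W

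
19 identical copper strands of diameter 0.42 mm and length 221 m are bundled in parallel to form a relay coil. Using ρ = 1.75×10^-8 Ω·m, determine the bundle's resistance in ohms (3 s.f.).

1.47 Ω

A_strand = π(2.1000e-04 m)² = 1.385e-07 m²
R_strand = ρL/A = (1.75×10^-8)(221)/(1.385e-07) = 27.92 Ω
R_total = R_strand/N = 27.92/19 = 1.47 Ω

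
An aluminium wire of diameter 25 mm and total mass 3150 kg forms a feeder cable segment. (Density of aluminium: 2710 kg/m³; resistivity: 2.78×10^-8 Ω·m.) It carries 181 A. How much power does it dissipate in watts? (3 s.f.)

4390 W

A = π(d/2)² = π(1.2500e-02 m)² = 4.9087e-04 m²
L = m/(density·A) = 3150/(2710×4.9087e-04) = 2368 m
R = ρL/A = (2.78×10^-8)(2368)/(4.9087e-04) = 0.1341 Ω
P = I²R = (181)² × 0.1341 = 4390 W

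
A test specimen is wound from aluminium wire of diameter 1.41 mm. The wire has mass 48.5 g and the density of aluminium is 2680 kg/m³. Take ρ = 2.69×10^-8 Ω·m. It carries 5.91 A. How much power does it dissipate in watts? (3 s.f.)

6.97 W

A = π(d/2)² = π(7.0500e-04 m)² = 1.5615e-06 m²
L = m/(density·A) = 0.0485/(2680×1.5615e-06) = 11.59 m
R = ρL/A = (2.69×10^-8)(11.59)/(1.5615e-06) = 0.1997 Ω
P = I²R = (5.91)² × 0.1997 = 6.97 W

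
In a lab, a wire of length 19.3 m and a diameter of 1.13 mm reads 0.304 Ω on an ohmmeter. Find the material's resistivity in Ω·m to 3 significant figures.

1.58×10^-8 Ω·m

A = π(d/2)² = π(5.6500e-04 m)² = 1.003e-06 m²
ρ = RA/L = (0.304)(1.003e-06)/(19.3) = 1.58×10^-8 Ω·m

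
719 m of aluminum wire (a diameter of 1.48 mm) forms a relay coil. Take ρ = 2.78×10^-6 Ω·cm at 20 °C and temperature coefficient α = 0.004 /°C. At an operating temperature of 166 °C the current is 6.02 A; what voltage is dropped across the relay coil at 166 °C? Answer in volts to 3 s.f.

ρ = 2.78×10^-6 Ω·cm = 2.78×10^-8 Ω·m
A = π(d/2)² = π(7.4000e-04 m)² = 1.720e-06 m²
R₍20₎ = ρL/A = (2.78×10^-8)(719)/(1.720e-06) = 11.62 Ω
R₍166₎ = R₍20₎(1 + αΔT) = 11.62 × (1 + 0.004×146) = 18.4 Ω
V = IR = 6.02 × 18.4 = 111 V

111 V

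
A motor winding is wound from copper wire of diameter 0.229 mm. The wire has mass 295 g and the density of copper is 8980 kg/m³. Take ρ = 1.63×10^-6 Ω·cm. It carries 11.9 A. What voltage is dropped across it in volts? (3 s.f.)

3760 V

ρ = 1.63×10^-6 Ω·cm = 1.63×10^-8 Ω·m
A = π(d/2)² = π(1.1450e-04 m)² = 4.1187e-08 m²
L = m/(density·A) = 0.295/(8980×4.1187e-08) = 797.6 m
R = ρL/A = (1.63×10^-8)(797.6)/(4.1187e-08) = 315.7 Ω
V = IR = 11.9 × 315.7 = 3760 V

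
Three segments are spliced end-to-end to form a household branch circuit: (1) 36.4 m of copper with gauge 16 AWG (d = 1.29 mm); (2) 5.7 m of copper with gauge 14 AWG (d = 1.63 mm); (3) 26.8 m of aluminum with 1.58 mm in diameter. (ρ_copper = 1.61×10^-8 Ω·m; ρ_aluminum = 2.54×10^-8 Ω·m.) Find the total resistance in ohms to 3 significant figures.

0.840 Ω

Seg 1: A = π(1.29/2 mm)² = π(6.4500e-04 m)² = 1.307e-06 m²
R_1 = (1.61×10^-8)(36.4)/(1.307e-06) = 0.4484 Ω
Seg 2: A = π(1.63/2 mm)² = π(8.1500e-04 m)² = 2.087e-06 m²
R_2 = (1.61×10^-8)(5.7)/(2.087e-06) = 0.04398 Ω
Seg 3: A = π(d/2)² = π(7.9000e-04 m)² = 1.961e-06 m²
R_3 = (2.54×10^-8)(26.8)/(1.961e-06) = 0.3472 Ω
R_total = R_1 + R_2 + R_3 = 0.840 Ω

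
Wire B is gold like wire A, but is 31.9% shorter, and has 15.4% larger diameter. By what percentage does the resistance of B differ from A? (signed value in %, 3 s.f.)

-48.9%

R ∝ L/d², so R_B/R_A = (1 − 31.9/100) × (1 + 15.4/100)⁻²
= 0.681 × 0.7509 = 0.5114
(R_B − R_A)/R_A = 0.5114 − 1 = -48.9%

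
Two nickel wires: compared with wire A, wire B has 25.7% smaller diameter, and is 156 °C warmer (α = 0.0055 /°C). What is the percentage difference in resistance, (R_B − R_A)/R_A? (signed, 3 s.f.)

237%

R ∝ ρL/d² with ρ ∝ (1+αΔT), so R_B/R_A = (1 − 25.7/100)⁻² × (1 + 0.0055×156)
= 1.811 × 1.858 = 3.366
(R_B − R_A)/R_A = 3.366 − 1 = 237%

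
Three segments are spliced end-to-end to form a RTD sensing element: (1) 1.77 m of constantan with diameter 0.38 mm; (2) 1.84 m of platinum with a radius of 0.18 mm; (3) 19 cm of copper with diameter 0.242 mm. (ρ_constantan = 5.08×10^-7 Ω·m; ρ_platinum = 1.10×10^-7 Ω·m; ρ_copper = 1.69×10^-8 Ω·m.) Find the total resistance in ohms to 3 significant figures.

Seg 1: A = π(d/2)² = π(1.9000e-04 m)² = 1.134e-07 m²
R_1 = (5.08×10^-7)(1.77)/(1.134e-07) = 7.928 Ω
Seg 2: A = πr² = π(1.8000e-04 m)² = 1.018e-07 m²
R_2 = (1.10×10^-7)(1.84)/(1.018e-07) = 1.988 Ω
Seg 3: A = π(d/2)² = π(1.2100e-04 m)² = 4.600e-08 m²
R_3 = (1.69×10^-8)(0.19)/(4.600e-08) = 0.06981 Ω
R_total = R_1 + R_2 + R_3 = 9.99 Ω

9.99 Ω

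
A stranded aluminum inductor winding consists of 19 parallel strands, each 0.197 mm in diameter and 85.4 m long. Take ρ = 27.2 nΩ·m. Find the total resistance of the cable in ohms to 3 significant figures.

ρ = 27.2 nΩ·m = 2.72×10^-8 Ω·m
A_strand = π(9.8500e-05 m)² = 3.048e-08 m²
R_strand = ρL/A = (2.72×10^-8)(85.4)/(3.048e-08) = 76.21 Ω
R_total = R_strand/N = 76.21/19 = 4.01 Ω

4.01 Ω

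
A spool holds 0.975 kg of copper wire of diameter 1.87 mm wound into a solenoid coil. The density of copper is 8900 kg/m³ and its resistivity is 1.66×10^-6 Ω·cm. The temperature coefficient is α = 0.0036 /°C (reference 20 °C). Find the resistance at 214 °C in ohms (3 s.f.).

0.409 Ω

ρ = 1.66×10^-6 Ω·cm = 1.66×10^-8 Ω·m
A = π(d/2)² = π(9.3500e-04 m)² = 2.7465e-06 m²
L = m/(density·A) = 0.975/(8900×2.7465e-06) = 39.89 m
R = ρL/A = (1.66×10^-8)(39.89)/(2.7465e-06) = 0.2411 Ω
R(214 °C) = 0.2411 × (1 + 0.0036×194) = 0.409 Ω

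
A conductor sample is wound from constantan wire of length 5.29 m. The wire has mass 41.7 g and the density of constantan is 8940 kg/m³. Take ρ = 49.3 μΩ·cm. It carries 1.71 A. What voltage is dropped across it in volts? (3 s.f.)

ρ = 49.3 μΩ·cm = 4.93×10^-7 Ω·m
A = m/(density·L) = 0.0417/(8940×5.29) = 8.8174e-07 m²
R = ρL/A = (4.93×10^-7)(5.29)/(8.8174e-07) = 2.958 Ω
V = IR = 1.71 × 2.958 = 5.06 V

5.06 V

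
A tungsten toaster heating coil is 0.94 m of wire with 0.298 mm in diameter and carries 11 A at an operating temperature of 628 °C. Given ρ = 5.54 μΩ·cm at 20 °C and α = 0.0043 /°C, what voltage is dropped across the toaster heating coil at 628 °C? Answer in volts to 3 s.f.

29.7 V

ρ = 5.54 μΩ·cm = 5.54×10^-8 Ω·m
A = π(d/2)² = π(1.4900e-04 m)² = 6.975e-08 m²
R₍20₎ = ρL/A = (5.54×10^-8)(0.94)/(6.975e-08) = 0.7466 Ω
R₍628₎ = R₍20₎(1 + αΔT) = 0.7466 × (1 + 0.0043×608) = 2.699 Ω
V = IR = 11 × 2.699 = 29.7 V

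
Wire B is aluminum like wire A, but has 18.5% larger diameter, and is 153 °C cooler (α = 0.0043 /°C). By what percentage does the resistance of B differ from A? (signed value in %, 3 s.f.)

R ∝ ρL/d² with ρ ∝ (1+αΔT), so R_B/R_A = (1 + 18.5/100)⁻² × (1 − 0.0043×153)
= 0.7121 × 0.3421 = 0.2436
(R_B − R_A)/R_A = 0.2436 − 1 = -75.6%

-75.6%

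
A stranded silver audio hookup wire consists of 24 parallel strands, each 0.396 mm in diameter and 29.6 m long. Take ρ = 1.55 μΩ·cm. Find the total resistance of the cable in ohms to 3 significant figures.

ρ = 1.55 μΩ·cm = 1.55×10^-8 Ω·m
A_strand = π(1.9800e-04 m)² = 1.232e-07 m²
R_strand = ρL/A = (1.55×10^-8)(29.6)/(1.232e-07) = 3.725 Ω
R_total = R_strand/N = 3.725/24 = 0.155 Ω

0.155 Ω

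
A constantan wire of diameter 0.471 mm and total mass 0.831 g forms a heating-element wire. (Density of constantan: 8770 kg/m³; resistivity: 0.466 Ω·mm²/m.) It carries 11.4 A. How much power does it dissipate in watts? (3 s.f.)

189 W

ρ = 0.466 Ω·mm²/m = 4.66×10^-7 Ω·m
A = π(d/2)² = π(2.3550e-04 m)² = 1.7423e-07 m²
L = m/(density·A) = 8.310×10^-4/(8770×1.7423e-07) = 0.5438 m
R = ρL/A = (4.66×10^-7)(0.5438)/(1.7423e-07) = 1.455 Ω
P = I²R = (11.4)² × 1.455 = 189 W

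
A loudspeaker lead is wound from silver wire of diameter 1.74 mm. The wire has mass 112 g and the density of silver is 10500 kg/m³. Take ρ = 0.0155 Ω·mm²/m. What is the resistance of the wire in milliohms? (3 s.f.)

29.2 mΩ

ρ = 0.0155 Ω·mm²/m = 1.55×10^-8 Ω·m
A = π(d/2)² = π(8.7000e-04 m)² = 2.3779e-06 m²
L = m/(density·A) = 0.112/(10500×2.3779e-06) = 4.486 m
R = ρL/A = (1.55×10^-8)(4.486)/(2.3779e-06) = 29.2 mΩ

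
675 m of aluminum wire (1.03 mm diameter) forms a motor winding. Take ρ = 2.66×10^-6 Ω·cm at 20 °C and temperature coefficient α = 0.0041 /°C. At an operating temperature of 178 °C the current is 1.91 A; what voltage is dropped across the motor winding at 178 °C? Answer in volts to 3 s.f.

67.8 V

ρ = 2.66×10^-6 Ω·cm = 2.66×10^-8 Ω·m
A = π(d/2)² = π(5.1500e-04 m)² = 8.332e-07 m²
R₍20₎ = ρL/A = (2.66×10^-8)(675)/(8.332e-07) = 21.55 Ω
R₍178₎ = R₍20₎(1 + αΔT) = 21.55 × (1 + 0.0041×158) = 35.51 Ω
V = IR = 1.91 × 35.51 = 67.8 V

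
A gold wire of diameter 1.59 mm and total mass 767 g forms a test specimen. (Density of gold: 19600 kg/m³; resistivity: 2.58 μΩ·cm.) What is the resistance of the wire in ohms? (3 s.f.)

ρ = 2.58 μΩ·cm = 2.58×10^-8 Ω·m
A = π(d/2)² = π(7.9500e-04 m)² = 1.9856e-06 m²
L = m/(density·A) = 0.767/(19600×1.9856e-06) = 19.71 m
R = ρL/A = (2.58×10^-8)(19.71)/(1.9856e-06) = 0.256 Ω

0.256 Ω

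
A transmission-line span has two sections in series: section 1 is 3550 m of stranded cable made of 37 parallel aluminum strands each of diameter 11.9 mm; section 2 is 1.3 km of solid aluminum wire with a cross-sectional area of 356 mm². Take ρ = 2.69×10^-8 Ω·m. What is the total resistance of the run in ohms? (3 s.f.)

0.121 Ω

Section 1: A_strand = π(5.9500e-03)² = 1.112e-04 m²; R₁ = ρL/(N·A_s) = (2.69×10^-8)(3550)/(37×1.112e-04) = 0.02321 Ω
Section 2: A = 356 mm² = 3.560e-04 m²
R₂ = (2.69×10^-8)(1300)/(3.560e-04) = 0.09823 Ω
R = R₁ + R₂ = 0.121 Ω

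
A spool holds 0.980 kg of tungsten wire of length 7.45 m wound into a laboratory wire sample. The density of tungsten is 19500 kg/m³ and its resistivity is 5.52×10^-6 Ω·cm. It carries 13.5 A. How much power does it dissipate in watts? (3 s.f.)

ρ = 5.52×10^-6 Ω·cm = 5.52×10^-8 Ω·m
A = m/(density·L) = 0.98/(19500×7.45) = 6.7458e-06 m²
R = ρL/A = (5.52×10^-8)(7.45)/(6.7458e-06) = 0.06096 Ω
P = I²R = (13.5)² × 0.06096 = 11.1 W

11.1 W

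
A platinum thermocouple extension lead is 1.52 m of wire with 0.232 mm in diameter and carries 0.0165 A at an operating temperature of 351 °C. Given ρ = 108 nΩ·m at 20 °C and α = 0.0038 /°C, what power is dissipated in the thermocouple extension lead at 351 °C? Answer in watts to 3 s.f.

0.00239 W

ρ = 108 nΩ·m = 1.08×10^-7 Ω·m
A = π(d/2)² = π(1.1600e-04 m)² = 4.227e-08 m²
R₍20₎ = ρL/A = (1.08×10^-7)(1.52)/(4.227e-08) = 3.883 Ω
R₍351₎ = R₍20₎(1 + αΔT) = 3.883 × (1 + 0.0038×331) = 8.768 Ω
P = I²R = (0.0165)² × 8.768 = 0.00239 W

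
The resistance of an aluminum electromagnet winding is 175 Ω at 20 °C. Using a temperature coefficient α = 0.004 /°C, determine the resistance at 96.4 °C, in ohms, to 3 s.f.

228 Ω

ΔT = 96.4 − 20 = 76.4 °C
R = R₀(1 + αΔT) = 175 × (1 + 0.004×76.4) = 175 × 1.306 = 228 Ω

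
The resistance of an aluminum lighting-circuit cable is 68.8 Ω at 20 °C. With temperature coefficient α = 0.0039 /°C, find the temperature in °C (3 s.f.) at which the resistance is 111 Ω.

177 °C

R = R₀(1 + α(T − T₀)) ⇒ T = T₀ + (R/R₀ − 1)/α
T = 20 + (111/68.8 − 1)/0.0039 = 20 + (0.6134)/0.0039 = 177 °C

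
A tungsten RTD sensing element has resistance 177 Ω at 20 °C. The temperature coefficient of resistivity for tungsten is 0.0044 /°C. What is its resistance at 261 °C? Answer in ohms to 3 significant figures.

365 Ω

ΔT = 261 − 20 = 241 °C
R = R₀(1 + αΔT) = 177 × (1 + 0.0044×241) = 177 × 2.06 = 365 Ω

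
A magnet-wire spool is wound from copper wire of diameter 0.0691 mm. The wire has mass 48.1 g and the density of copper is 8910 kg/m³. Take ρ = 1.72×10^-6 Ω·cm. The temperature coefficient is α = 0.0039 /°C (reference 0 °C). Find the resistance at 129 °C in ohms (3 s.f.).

9920 Ω

ρ = 1.72×10^-6 Ω·cm = 1.72×10^-8 Ω·m
A = π(d/2)² = π(3.4550e-05 m)² = 3.7501e-09 m²
L = m/(density·A) = 0.0481/(8910×3.7501e-09) = 1440 m
R = ρL/A = (1.72×10^-8)(1440)/(3.7501e-09) = 6602 Ω
R(129 °C) = 6602 × (1 + 0.0039×129) = 9920 Ω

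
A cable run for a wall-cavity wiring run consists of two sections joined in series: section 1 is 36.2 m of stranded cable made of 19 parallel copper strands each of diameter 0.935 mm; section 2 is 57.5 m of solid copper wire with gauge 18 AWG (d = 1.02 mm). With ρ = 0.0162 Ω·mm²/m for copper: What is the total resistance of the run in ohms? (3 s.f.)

1.18 Ω

ρ = 0.0162 Ω·mm²/m = 1.62×10^-8 Ω·m
Section 1: A_strand = π(4.6750e-04)² = 6.866e-07 m²; R₁ = ρL/(N·A_s) = (1.62×10^-8)(36.2)/(19×6.866e-07) = 0.04495 Ω
Section 2: A = π(1.02/2 mm)² = π(5.1000e-04 m)² = 8.171e-07 m²
R₂ = (1.62×10^-8)(57.5)/(8.171e-07) = 1.14 Ω
R = R₁ + R₂ = 1.18 Ω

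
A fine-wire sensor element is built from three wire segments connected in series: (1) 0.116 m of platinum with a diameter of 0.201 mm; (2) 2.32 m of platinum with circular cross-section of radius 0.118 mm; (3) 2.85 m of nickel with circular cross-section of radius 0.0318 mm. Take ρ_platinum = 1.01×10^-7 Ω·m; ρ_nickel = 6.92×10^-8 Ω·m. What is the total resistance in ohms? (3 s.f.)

Seg 1: A = π(d/2)² = π(1.0050e-04 m)² = 3.173e-08 m²
R_1 = (1.01×10^-7)(0.116)/(3.173e-08) = 0.3692 Ω
Seg 2: A = πr² = π(1.1800e-04 m)² = 4.374e-08 m²
R_2 = (1.01×10^-7)(2.32)/(4.374e-08) = 5.357 Ω
Seg 3: A = πr² = π(3.1800e-05 m)² = 3.177e-09 m²
R_3 = (6.92×10^-8)(2.85)/(3.177e-09) = 62.08 Ω
R_total = R_1 + R_2 + R_3 = 67.8 Ω

67.8 Ω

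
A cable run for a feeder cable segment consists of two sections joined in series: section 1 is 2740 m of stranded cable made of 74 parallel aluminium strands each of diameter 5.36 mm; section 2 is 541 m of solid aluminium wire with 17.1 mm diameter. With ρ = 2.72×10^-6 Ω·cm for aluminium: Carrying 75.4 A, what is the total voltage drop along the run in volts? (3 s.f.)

ρ = 2.72×10^-6 Ω·cm = 2.72×10^-8 Ω·m
Section 1: A_strand = π(2.6800e-03)² = 2.256e-05 m²; R₁ = ρL/(N·A_s) = (2.72×10^-8)(2740)/(74×2.256e-05) = 0.04463 Ω
Section 2: A = π(d/2)² = π(8.5500e-03 m)² = 2.297e-04 m²
R₂ = (2.72×10^-8)(541)/(2.297e-04) = 0.06407 Ω
R = R₁ + R₂ = 0.1087 Ω
V = IR = 75.4 × 0.1087 = 8.20 V

8.20 V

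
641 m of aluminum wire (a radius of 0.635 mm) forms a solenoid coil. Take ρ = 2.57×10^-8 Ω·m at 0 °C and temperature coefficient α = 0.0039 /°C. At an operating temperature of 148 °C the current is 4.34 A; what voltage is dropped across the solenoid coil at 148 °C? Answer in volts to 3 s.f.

A = πr² = π(6.3500e-04 m)² = 1.267e-06 m²
R₍0₎ = ρL/A = (2.57×10^-8)(641)/(1.267e-06) = 13 Ω
R₍148₎ = R₍0₎(1 + αΔT) = 13 × (1 + 0.0039×148) = 20.51 Ω
V = IR = 4.34 × 20.51 = 89.0 V

89.0 V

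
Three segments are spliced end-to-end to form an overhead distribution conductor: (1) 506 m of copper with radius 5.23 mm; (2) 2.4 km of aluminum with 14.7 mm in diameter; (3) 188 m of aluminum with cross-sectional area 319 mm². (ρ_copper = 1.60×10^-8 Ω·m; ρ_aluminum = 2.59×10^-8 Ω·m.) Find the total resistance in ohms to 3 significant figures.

Seg 1: A = πr² = π(5.2300e-03 m)² = 8.593e-05 m²
R_1 = (1.60×10^-8)(506)/(8.593e-05) = 0.09421 Ω
Seg 2: A = π(d/2)² = π(7.3500e-03 m)² = 1.697e-04 m²
R_2 = (2.59×10^-8)(2400)/(1.697e-04) = 0.3663 Ω
Seg 3: A = 319 mm² = 3.190e-04 m²
R_3 = (2.59×10^-8)(188)/(3.190e-04) = 0.01526 Ω
R_total = R_1 + R_2 + R_3 = 0.476 Ω

0.476 Ω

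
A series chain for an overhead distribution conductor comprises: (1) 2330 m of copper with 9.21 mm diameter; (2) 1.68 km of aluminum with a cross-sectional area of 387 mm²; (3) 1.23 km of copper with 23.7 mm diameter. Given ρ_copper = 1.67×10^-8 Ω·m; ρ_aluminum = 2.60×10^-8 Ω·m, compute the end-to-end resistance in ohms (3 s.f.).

0.743 Ω

Seg 1: A = π(d/2)² = π(4.6050e-03 m)² = 6.662e-05 m²
R_1 = (1.67×10^-8)(2330)/(6.662e-05) = 0.5841 Ω
Seg 2: A = 387 mm² = 3.870e-04 m²
R_2 = (2.60×10^-8)(1680)/(3.870e-04) = 0.1129 Ω
Seg 3: A = π(d/2)² = π(1.1850e-02 m)² = 4.412e-04 m²
R_3 = (1.67×10^-8)(1230)/(4.412e-04) = 0.04656 Ω
R_total = R_1 + R_2 + R_3 = 0.743 Ω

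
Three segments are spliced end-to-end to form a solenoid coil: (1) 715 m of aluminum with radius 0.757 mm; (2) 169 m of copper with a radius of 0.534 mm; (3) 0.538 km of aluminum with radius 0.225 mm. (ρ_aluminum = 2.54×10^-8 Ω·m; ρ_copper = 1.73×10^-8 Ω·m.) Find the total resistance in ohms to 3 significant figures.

99.3 Ω

Seg 1: A = πr² = π(7.5700e-04 m)² = 1.800e-06 m²
R_1 = (2.54×10^-8)(715)/(1.800e-06) = 10.09 Ω
Seg 2: A = πr² = π(5.3400e-04 m)² = 8.958e-07 m²
R_2 = (1.73×10^-8)(169)/(8.958e-07) = 3.264 Ω
Seg 3: A = πr² = π(2.2500e-04 m)² = 1.590e-07 m²
R_3 = (2.54×10^-8)(538)/(1.590e-07) = 85.92 Ω
R_total = R_1 + R_2 + R_3 = 99.3 Ω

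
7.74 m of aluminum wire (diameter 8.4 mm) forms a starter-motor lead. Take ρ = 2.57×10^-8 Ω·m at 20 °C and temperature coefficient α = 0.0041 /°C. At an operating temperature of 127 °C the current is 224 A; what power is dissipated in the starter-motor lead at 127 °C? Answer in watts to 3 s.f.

A = π(d/2)² = π(4.2000e-03 m)² = 5.542e-05 m²
R₍20₎ = ρL/A = (2.57×10^-8)(7.74)/(5.542e-05) = 0.003589 Ω
R₍127₎ = R₍20₎(1 + αΔT) = 0.003589 × (1 + 0.0041×107) = 0.005164 Ω
P = I²R = (224)² × 0.005164 = 259 W

259 W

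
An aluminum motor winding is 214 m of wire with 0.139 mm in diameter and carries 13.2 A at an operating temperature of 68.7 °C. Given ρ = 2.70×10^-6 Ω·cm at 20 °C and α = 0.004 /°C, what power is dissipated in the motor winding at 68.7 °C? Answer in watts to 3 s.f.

79300 W

ρ = 2.70×10^-6 Ω·cm = 2.70×10^-8 Ω·m
A = π(d/2)² = π(6.9500e-05 m)² = 1.517e-08 m²
R₍20₎ = ρL/A = (2.70×10^-8)(214)/(1.517e-08) = 380.8 Ω
R₍68.7₎ = R₍20₎(1 + αΔT) = 380.8 × (1 + 0.004×48.7) = 454.9 Ω
P = I²R = (13.2)² × 454.9 = 79300 W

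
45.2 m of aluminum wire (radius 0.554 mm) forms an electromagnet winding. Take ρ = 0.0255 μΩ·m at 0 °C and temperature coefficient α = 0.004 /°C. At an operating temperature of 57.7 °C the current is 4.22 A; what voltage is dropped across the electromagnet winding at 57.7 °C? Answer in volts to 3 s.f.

ρ = 0.0255 μΩ·m = 2.55×10^-8 Ω·m
A = πr² = π(5.5400e-04 m)² = 9.642e-07 m²
R₍0₎ = ρL/A = (2.55×10^-8)(45.2)/(9.642e-07) = 1.195 Ω
R₍57.7₎ = R₍0₎(1 + αΔT) = 1.195 × (1 + 0.004×57.7) = 1.471 Ω
V = IR = 4.22 × 1.471 = 6.21 V

6.21 V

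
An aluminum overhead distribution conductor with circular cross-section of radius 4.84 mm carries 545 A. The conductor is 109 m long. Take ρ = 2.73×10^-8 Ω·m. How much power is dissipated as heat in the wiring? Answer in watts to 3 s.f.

A = πr² = π(4.8400e-03 m)² = 7.359e-05 m²
R = ρL/A = (2.73×10^-8)(109)/(7.359e-05) = 0.04043 Ω
P = I²R = (545)² × 0.04043 = 12000 W

12000 W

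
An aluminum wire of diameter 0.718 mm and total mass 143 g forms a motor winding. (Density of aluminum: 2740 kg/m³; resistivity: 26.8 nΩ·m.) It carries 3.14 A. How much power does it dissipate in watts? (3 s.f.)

ρ = 26.8 nΩ·m = 2.68×10^-8 Ω·m
A = π(d/2)² = π(3.5900e-04 m)² = 4.0489e-07 m²
L = m/(density·A) = 0.143/(2740×4.0489e-07) = 128.9 m
R = ρL/A = (2.68×10^-8)(128.9)/(4.0489e-07) = 8.532 Ω
P = I²R = (3.14)² × 8.532 = 84.1 W

84.1 W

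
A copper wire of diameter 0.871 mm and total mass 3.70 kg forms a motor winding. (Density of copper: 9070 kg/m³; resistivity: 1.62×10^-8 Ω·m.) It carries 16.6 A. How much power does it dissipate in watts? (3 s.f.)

A = π(d/2)² = π(4.3550e-04 m)² = 5.9584e-07 m²
L = m/(density·A) = 3.7/(9070×5.9584e-07) = 684.6 m
R = ρL/A = (1.62×10^-8)(684.6)/(5.9584e-07) = 18.61 Ω
P = I²R = (16.6)² × 18.61 = 5130 W

5130 W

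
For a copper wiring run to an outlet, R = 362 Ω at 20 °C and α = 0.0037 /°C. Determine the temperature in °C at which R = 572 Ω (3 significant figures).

R = R₀(1 + α(T − T₀)) ⇒ T = T₀ + (R/R₀ − 1)/α
T = 20 + (572/362 − 1)/0.0037 = 20 + (0.5801)/0.0037 = 177 °C

177 °C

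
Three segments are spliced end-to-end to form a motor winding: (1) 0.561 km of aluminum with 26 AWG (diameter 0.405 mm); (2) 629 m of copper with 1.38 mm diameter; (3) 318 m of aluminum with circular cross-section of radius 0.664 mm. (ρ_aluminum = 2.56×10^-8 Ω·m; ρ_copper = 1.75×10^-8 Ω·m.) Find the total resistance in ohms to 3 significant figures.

Seg 1: A = π(0.405/2 mm)² = π(2.0250e-04 m)² = 1.288e-07 m²
R_1 = (2.56×10^-8)(561)/(1.288e-07) = 111.5 Ω
Seg 2: A = π(d/2)² = π(6.9000e-04 m)² = 1.496e-06 m²
R_2 = (1.75×10^-8)(629)/(1.496e-06) = 7.359 Ω
Seg 3: A = πr² = π(6.6400e-04 m)² = 1.385e-06 m²
R_3 = (2.56×10^-8)(318)/(1.385e-06) = 5.877 Ω
R_total = R_1 + R_2 + R_3 = 125 Ω

125 Ω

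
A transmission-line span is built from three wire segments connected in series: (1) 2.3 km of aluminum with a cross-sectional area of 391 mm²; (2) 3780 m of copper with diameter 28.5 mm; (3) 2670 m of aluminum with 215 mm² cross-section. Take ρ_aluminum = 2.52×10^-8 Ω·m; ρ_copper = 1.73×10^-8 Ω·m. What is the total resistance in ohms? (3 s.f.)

Seg 1: A = 391 mm² = 3.910e-04 m²
R_1 = (2.52×10^-8)(2300)/(3.910e-04) = 0.1482 Ω
Seg 2: A = π(d/2)² = π(1.4250e-02 m)² = 6.379e-04 m²
R_2 = (1.73×10^-8)(3780)/(6.379e-04) = 0.1025 Ω
Seg 3: A = 215 mm² = 2.150e-04 m²
R_3 = (2.52×10^-8)(2670)/(2.150e-04) = 0.3129 Ω
R_total = R_1 + R_2 + R_3 = 0.564 Ω

0.564 Ω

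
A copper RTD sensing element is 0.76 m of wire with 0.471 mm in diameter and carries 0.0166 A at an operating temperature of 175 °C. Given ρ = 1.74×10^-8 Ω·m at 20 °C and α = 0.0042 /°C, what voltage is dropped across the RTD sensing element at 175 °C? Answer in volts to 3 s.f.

A = π(d/2)² = π(2.3550e-04 m)² = 1.742e-07 m²
R₍20₎ = ρL/A = (1.74×10^-8)(0.76)/(1.742e-07) = 0.0759 Ω
R₍175₎ = R₍20₎(1 + αΔT) = 0.0759 × (1 + 0.0042×155) = 0.1253 Ω
V = IR = 0.0166 × 0.1253 = 0.00208 V

0.00208 V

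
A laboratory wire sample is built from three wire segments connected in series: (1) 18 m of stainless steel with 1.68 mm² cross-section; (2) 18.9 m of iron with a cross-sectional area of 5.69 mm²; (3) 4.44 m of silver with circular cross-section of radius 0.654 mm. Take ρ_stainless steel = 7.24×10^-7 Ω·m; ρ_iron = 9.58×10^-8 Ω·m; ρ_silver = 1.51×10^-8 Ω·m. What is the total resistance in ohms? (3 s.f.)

Seg 1: A = 1.68 mm² = 1.680e-06 m²
R_1 = (7.24×10^-7)(18)/(1.680e-06) = 7.757 Ω
Seg 2: A = 5.69 mm² = 5.690e-06 m²
R_2 = (9.58×10^-8)(18.9)/(5.690e-06) = 0.3182 Ω
Seg 3: A = πr² = π(6.5400e-04 m)² = 1.344e-06 m²
R_3 = (1.51×10^-8)(4.44)/(1.344e-06) = 0.04989 Ω
R_total = R_1 + R_2 + R_3 = 8.13 Ω

8.13 Ω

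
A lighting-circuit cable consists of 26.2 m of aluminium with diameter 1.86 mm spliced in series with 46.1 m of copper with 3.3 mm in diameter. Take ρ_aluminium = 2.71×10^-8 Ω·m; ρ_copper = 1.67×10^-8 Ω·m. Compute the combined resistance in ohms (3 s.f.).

Segment 1: A = π(d/2)² = π(9.3000e-04 m)² = 2.717e-06 m²
R₁ = ρL/A = (2.71×10^-8)(26.2)/(2.717e-06) = 0.2613 Ω
Segment 2: A = π(d/2)² = π(1.6500e-03 m)² = 8.553e-06 m²
R₂ = (1.67×10^-8)(46.1)/(8.553e-06) = 0.09001 Ω
R = R₁ + R₂ = 0.351 Ω

0.351 Ω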